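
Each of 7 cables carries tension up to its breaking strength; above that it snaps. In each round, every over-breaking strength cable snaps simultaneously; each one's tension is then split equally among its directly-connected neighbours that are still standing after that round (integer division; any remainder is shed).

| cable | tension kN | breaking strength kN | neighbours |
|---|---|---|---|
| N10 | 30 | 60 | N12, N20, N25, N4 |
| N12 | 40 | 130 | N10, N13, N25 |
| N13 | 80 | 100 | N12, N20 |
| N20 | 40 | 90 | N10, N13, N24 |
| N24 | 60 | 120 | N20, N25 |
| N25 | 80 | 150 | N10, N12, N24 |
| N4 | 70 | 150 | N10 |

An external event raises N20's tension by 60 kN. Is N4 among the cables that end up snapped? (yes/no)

no

Round 1 — N20 at 100 > 90. N20 snaps.
  N20 sheds 100 kN to N10, N13, N24: 33 each (1 lost).
    N10: 30+33 = 63 > 60
    N13: 80+33 = 113 > 100
    N24: 60+33 = 93 ≤ 120
Round 2 — N10, N13 snap.
  N10 sheds 63 kN to N12, N25, N4: 21 each.
    N12: 40+21 = 61 ≤ 130
    N25: 80+21 = 101 ≤ 150
    N4: 70+21 = 91 ≤ 150
  N13 sheds 113 kN to N12: 113 each.
    N12: 61+113 = 174 > 130
Round 3 — N12 snaps.
  N12 sheds 174 kN to N25: 174 each.
    N25: 101+174 = 275 > 150
Round 4 — N25 snaps.
  N25 sheds 275 kN to N24: 275 each.
    N24: 93+275 = 368 > 120
Round 5 — N24 snaps.
  N24 sheds 368 kN: no online neighbours, lost.
No further breaks.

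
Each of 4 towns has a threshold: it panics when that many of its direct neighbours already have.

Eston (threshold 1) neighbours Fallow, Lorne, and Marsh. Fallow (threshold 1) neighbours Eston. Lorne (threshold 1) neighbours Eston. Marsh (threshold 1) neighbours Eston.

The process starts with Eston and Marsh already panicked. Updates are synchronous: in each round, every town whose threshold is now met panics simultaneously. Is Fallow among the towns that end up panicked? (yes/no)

Round 1 — Eston, Marsh panic (initial).
Round 2 — checking thresholds:
  Fallow: 1 of 1 neighbours ≥ 1, panics.
  Lorne: 1 of 1 neighbours ≥ 1, panics.
Round 3 — no new panics; cascade stops.

yes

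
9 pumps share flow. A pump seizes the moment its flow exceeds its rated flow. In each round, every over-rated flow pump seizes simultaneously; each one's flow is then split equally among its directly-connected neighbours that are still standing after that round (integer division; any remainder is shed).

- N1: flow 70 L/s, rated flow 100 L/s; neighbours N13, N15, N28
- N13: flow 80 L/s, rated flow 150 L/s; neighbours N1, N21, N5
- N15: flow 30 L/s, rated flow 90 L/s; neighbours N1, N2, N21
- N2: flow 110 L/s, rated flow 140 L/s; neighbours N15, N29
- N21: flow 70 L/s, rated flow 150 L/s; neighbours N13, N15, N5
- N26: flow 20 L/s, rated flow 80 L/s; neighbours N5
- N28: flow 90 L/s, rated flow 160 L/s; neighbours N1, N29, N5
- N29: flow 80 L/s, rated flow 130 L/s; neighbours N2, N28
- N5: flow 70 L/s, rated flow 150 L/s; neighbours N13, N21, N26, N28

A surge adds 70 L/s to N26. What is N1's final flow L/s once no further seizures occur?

Round 1 — N26 at 90 > 80. N26 seizes.
  N26 sheds 90 L/s to N5: 90 each.
    N5: 70+90 = 160 > 150
Round 2 — N5 seizes.
  N5 sheds 160 L/s to N13, N21, N28: 53 each (1 lost).
    N13: 80+53 = 133 ≤ 150
    N21: 70+53 = 123 ≤ 150
    N28: 90+53 = 143 ≤ 160
No further seizures.

70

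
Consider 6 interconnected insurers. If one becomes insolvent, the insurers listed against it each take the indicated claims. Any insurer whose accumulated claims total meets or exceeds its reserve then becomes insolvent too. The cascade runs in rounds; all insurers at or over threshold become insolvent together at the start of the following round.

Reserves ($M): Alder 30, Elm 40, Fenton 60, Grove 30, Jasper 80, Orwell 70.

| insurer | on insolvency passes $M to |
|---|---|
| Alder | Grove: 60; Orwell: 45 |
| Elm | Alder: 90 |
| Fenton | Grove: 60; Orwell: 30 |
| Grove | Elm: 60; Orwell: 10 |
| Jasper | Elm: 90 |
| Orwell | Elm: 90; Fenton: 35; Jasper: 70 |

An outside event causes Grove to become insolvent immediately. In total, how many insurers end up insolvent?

Round 1 — Grove becomes insolvent (initial).
  Elm: +60 → 60 ≥ 40
  Orwell: +10 → 10 < 70
Round 2 — Elm becomes insolvent.
  Alder: +90 → 90 ≥ 30
Round 3 — Alder becomes insolvent.
  Orwell: +45 → 55 < 70
No further insolvencies.

3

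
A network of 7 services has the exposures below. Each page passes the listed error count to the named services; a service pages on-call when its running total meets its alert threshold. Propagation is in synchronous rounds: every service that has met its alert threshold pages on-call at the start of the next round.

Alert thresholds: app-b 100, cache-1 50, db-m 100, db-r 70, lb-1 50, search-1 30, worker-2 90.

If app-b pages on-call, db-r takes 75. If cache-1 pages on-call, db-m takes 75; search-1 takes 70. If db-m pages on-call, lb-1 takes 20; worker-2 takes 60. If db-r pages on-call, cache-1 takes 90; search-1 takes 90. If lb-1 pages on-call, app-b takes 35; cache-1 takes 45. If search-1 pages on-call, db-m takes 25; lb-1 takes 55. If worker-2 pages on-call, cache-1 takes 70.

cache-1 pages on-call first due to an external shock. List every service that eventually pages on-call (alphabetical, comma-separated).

cache-1, db-m, lb-1, search-1

Round 1 — cache-1 pages on-call (initial).
  db-m: +75 → 75 < 100
  search-1: +70 → 70 ≥ 30
Round 2 — search-1 pages on-call.
  db-m: +25 → 100 ≥ 100
  lb-1: +55 → 55 ≥ 50
Round 3 — db-m, lb-1 page on-call.
  app-b: +35 → 35 < 100
  worker-2: +60 → 60 < 90
No further pages.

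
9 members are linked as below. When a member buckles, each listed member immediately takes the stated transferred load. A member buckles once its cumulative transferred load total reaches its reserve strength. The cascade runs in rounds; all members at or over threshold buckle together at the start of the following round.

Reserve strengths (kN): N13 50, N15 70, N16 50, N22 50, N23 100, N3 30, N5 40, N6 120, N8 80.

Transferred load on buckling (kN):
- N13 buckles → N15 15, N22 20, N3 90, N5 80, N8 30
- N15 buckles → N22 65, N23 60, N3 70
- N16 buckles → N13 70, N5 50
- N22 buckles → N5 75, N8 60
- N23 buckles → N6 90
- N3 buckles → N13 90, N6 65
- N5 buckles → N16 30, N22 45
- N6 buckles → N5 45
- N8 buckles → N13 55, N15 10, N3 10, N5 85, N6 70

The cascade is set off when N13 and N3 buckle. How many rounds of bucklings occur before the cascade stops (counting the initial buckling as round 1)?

5

Round 1 — N13, N3 buckle (initial).
  N15: +15 → 15 < 70
  N22: +20 → 20 < 50
  N5: +80 → 80 ≥ 40
  N6: +65 → 65 < 120
  N8: +30 → 30 < 80
Round 2 — N5 buckles.
  N16: +30 → 30 < 50
  N22: +45 → 65 ≥ 50
Round 3 — N22 buckles.
  N8: +60 → 90 ≥ 80
Round 4 — N8 buckles.
  N15: +10 → 25 < 70
  N6: +70 → 135 ≥ 120
Round 5 — N6 buckles.
No further bucklings.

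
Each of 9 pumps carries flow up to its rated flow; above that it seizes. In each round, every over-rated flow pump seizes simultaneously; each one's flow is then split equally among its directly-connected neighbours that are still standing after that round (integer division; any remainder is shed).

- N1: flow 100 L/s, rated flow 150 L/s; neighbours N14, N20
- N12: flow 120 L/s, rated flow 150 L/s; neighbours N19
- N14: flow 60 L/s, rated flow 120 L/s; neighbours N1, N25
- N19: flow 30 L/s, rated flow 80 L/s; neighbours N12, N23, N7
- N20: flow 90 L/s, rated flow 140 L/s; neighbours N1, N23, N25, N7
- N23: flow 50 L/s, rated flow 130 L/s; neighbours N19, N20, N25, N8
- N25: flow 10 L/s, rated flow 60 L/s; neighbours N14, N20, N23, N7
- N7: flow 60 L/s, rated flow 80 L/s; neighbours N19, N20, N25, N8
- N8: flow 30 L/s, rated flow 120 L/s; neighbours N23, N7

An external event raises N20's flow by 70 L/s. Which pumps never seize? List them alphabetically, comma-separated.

Round 1 — N20 at 160 > 140. N20 seizes.
  N20 sheds 160 L/s to N1, N23, N25, N7: 40 each.
    N1: 100+40 = 140 ≤ 150
    N23: 50+40 = 90 ≤ 130
    N25: 10+40 = 50 ≤ 60
    N7: 60+40 = 100 > 80
Round 2 — N7 seizes.
  N7 sheds 100 L/s to N19, N25, N8: 33 each (1 lost).
    N19: 30+33 = 63 ≤ 80
    N25: 50+33 = 83 > 60
    N8: 30+33 = 63 ≤ 120
Round 3 — N25 seizes.
  N25 sheds 83 L/s to N14, N23: 41 each (1 lost).
    N14: 60+41 = 101 ≤ 120
    N23: 90+41 = 131 > 130
Round 4 — N23 seizes.
  N23 sheds 131 L/s to N19, N8: 65 each (1 lost).
    N19: 63+65 = 128 > 80
    N8: 63+65 = 128 > 120
Round 5 — N19, N8 seize.
  N19 sheds 128 L/s to N12: 128 each.
    N12: 120+128 = 248 > 150
  N8 sheds 128 L/s: no online neighbours, lost.
Round 6 — N12 seizes.
  N12 sheds 248 L/s: no online neighbours, lost.
No further seizures.

N1, N14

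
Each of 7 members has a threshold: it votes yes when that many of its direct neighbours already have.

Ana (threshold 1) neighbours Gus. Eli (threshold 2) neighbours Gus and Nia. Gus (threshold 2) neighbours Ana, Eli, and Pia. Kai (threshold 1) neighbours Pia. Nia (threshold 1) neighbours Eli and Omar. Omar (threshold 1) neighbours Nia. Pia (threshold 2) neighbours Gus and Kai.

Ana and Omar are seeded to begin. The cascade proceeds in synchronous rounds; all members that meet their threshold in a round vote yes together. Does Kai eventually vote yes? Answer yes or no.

no

Round 1 — Ana, Omar vote yes (initial).
Round 2 — checking thresholds:
  Gus: 1 of 3 neighbours < 2, below threshold.
  Nia: 1 of 2 neighbours ≥ 1, votes yes.
Round 3 — no new yes votes; cascade stops.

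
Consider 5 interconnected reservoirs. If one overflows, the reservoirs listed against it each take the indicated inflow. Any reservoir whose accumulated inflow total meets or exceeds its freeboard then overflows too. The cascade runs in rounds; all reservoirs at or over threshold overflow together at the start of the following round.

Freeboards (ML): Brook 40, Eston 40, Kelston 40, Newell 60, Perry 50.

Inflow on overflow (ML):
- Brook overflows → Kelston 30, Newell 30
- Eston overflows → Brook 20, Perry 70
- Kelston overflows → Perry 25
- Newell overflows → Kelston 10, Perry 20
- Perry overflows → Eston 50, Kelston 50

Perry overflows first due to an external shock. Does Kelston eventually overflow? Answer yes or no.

Round 1 — Perry overflows (initial).
  Eston: +50 → 50 ≥ 40
  Kelston: +50 → 50 ≥ 40
Round 2 — Eston, Kelston overflow.
  Brook: +20 → 20 < 40
No further overflows.

yes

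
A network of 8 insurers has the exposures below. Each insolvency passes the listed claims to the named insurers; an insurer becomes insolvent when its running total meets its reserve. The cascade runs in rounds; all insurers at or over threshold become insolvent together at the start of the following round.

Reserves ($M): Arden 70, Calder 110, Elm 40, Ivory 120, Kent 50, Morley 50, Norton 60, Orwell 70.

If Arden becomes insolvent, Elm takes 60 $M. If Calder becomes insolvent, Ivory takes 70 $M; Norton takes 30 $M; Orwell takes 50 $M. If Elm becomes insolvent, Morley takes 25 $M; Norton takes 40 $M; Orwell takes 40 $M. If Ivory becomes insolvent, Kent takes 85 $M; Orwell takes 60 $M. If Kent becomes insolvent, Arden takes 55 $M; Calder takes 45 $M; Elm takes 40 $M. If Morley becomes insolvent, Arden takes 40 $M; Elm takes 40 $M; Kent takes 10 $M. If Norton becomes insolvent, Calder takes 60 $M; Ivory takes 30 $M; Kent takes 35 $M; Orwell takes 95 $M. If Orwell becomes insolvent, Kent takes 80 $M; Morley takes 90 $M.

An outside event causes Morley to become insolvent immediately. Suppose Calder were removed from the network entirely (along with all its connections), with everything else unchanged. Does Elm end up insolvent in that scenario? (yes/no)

With Calder removed:
Round 1 — Morley becomes insolvent (initial).
  Arden: +40 → 40 < 70
  Elm: +40 → 40 ≥ 40
  Kent: +10 → 10 < 50
Round 2 — Elm becomes insolvent.
  Norton: +40 → 40 < 60
  Orwell: +40 → 40 < 70
No further insolvencies.

yes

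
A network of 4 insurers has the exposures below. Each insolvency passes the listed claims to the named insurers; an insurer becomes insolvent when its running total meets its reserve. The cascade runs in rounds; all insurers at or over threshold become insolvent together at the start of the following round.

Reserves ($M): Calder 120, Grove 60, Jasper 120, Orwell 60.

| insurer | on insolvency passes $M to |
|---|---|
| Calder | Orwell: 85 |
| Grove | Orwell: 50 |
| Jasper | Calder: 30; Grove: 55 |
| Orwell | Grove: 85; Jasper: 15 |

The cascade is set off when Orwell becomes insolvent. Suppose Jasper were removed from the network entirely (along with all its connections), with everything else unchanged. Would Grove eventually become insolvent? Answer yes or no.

yes

With Jasper removed:
Round 1 — Orwell becomes insolvent (initial).
  Grove: +85 → 85 ≥ 60
Round 2 — Grove becomes insolvent.
No further insolvencies.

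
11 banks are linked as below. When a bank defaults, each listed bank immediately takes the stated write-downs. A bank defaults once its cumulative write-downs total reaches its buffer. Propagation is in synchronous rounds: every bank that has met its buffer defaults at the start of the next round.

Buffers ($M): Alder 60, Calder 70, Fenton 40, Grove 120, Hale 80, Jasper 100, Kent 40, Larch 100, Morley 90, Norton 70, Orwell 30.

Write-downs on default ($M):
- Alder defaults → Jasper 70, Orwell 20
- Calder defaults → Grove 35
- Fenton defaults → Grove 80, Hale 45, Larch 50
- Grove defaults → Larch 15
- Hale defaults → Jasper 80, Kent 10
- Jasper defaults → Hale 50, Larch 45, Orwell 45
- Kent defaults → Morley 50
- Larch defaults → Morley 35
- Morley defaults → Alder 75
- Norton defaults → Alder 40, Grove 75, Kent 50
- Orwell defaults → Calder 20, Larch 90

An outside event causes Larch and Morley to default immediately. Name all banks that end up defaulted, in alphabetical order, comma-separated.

Round 1 — Larch, Morley default (initial).
  Alder: +75 → 75 ≥ 60
Round 2 — Alder defaults.
  Jasper: +70 → 70 < 100
  Orwell: +20 → 20 < 30
No further defaults.

Alder, Larch, Morley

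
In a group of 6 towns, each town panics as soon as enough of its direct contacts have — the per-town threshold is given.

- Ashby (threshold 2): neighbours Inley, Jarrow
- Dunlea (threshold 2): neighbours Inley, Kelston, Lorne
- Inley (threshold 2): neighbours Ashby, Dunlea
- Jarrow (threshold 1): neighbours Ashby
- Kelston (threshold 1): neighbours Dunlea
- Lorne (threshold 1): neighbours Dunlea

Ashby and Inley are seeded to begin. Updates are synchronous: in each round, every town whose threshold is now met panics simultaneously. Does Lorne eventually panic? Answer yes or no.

no

Round 1 — Ashby, Inley panic (initial).
Round 2 — checking thresholds:
  Dunlea: 1 of 3 neighbours < 2, not yet.
  Jarrow: 1 of 1 neighbours ≥ 1, panics.
Round 3 — no new panics; cascade stops.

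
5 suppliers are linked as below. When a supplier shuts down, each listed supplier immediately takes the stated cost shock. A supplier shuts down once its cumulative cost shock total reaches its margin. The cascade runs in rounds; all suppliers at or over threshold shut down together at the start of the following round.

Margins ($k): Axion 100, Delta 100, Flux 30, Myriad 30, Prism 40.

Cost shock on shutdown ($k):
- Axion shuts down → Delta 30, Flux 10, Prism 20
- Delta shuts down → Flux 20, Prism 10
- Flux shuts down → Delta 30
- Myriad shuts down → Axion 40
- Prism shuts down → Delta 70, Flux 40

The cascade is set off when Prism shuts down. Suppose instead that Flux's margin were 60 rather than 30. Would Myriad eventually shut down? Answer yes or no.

no

With Flux's margin at 60:
Round 1 — Prism shuts down (initial).
  Delta: +70 → 70 < 100
  Flux: +40 → 40 < 60
No further shutdowns.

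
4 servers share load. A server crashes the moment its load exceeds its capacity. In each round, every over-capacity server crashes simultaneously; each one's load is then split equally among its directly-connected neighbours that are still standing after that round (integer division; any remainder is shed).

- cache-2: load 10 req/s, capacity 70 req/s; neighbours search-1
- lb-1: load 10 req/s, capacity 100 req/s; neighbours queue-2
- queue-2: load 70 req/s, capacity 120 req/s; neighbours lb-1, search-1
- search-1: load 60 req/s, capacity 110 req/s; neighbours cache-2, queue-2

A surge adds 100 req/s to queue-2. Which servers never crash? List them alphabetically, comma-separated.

lb-1

Round 1 — queue-2 at 170 > 120. queue-2 crashes.
  queue-2 sheds 170 req/s to lb-1, search-1: 85 each.
    lb-1: 10+85 = 95 ≤ 100
    search-1: 60+85 = 145 > 110
Round 2 — search-1 crashes.
  search-1 sheds 145 req/s to cache-2: 145 each.
    cache-2: 10+145 = 155 > 70
Round 3 — cache-2 crashes.
  cache-2 sheds 155 req/s: no online neighbours, lost.
No further crashes.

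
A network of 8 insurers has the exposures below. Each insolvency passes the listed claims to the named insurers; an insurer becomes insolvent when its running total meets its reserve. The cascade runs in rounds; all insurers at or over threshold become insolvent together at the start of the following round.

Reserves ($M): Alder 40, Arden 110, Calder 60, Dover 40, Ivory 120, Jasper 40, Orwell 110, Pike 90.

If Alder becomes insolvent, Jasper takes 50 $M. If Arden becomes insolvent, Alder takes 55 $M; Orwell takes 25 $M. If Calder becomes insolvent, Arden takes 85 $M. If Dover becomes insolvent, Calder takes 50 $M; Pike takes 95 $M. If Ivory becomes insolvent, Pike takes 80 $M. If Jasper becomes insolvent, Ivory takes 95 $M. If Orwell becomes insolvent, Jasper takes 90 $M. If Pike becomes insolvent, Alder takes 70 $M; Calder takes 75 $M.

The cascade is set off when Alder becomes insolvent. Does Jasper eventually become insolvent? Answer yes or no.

yes

Round 1 — Alder becomes insolvent (initial).
  Jasper: +50 → 50 ≥ 40
Round 2 — Jasper becomes insolvent.
  Ivory: +95 → 95 < 120
No further insolvencies.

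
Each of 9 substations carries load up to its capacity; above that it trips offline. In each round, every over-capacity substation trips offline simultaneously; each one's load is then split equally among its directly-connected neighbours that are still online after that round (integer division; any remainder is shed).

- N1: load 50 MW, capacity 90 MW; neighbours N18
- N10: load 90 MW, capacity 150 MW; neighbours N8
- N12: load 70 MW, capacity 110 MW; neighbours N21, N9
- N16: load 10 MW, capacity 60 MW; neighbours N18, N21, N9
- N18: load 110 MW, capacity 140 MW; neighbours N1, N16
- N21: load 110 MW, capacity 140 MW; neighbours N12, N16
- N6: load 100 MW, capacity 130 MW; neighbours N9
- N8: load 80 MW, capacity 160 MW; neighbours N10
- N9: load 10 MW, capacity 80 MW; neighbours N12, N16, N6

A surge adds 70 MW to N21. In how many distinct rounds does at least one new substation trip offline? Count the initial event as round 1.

4

Round 1 — N21 at 180 > 140. N21 trips offline.
  N21 sheds 180 MW to N12, N16: 90 each.
    N12: 70+90 = 160 > 110
    N16: 10+90 = 100 > 60
Round 2 — N12, N16 trip offline.
  N12 sheds 160 MW to N9: 160 each.
    N9: 10+160 = 170 > 80
  N16 sheds 100 MW to N18, N9: 50 each.
    N18: 110+50 = 160 > 140
    N9: 170+50 = 220 > 80
Round 3 — N18, N9 trip offline.
  N18 sheds 160 MW to N1: 160 each.
    N1: 50+160 = 210 > 90
  N9 sheds 220 MW to N6: 220 each.
    N6: 100+220 = 320 > 130
Round 4 — N1, N6 trip offline.
  N1 sheds 210 MW: no online neighbours, lost.
  N6 sheds 320 MW: no online neighbours, lost.
No further trips.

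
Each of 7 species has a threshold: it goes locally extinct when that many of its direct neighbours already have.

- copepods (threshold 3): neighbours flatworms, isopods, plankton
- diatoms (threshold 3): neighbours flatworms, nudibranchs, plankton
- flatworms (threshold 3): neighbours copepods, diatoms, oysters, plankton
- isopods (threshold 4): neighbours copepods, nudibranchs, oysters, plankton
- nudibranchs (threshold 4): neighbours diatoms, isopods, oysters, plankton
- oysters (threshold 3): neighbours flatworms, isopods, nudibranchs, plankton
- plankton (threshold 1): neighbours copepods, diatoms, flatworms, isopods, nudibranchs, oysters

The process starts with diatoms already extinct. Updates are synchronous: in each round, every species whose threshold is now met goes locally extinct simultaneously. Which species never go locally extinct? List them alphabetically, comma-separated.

copepods, flatworms, isopods, nudibranchs, oysters

Round 1 — diatoms goes locally extinct (initial).
Round 2 — checking thresholds:
  flatworms: 1 of 4 neighbours < 3, holds.
  nudibranchs: 1 of 4 neighbours < 4, holds.
  plankton: 1 of 6 neighbours ≥ 1, goes locally extinct.
Round 3 — no new extinctions; cascade stops.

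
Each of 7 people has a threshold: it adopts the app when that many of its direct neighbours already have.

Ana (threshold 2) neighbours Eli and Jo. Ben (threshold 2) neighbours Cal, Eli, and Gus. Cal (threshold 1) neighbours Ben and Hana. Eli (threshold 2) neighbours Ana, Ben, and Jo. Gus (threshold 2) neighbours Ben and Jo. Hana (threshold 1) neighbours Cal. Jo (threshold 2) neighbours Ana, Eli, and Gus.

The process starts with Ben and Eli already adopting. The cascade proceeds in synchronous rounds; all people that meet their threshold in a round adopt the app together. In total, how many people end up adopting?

4

Round 1 — Ben, Eli adopt the app (initial).
Round 2 — checking thresholds:
  Ana: 1 of 2 neighbours < 2, below threshold.
  Cal: 1 of 2 neighbours ≥ 1, adopts the app.
  Gus: 1 of 2 neighbours < 2, below threshold.
  Jo: 1 of 3 neighbours < 2, below threshold.
Round 3 — checking thresholds:
  Ana: 1 of 2 neighbours < 2, below threshold.
  Gus: 1 of 2 neighbours < 2, below threshold.
  Hana: 1 of 1 neighbours ≥ 1, adopts the app.
  Jo: 1 of 3 neighbours < 2, below threshold.
Round 4 — no new adoptions; cascade stops.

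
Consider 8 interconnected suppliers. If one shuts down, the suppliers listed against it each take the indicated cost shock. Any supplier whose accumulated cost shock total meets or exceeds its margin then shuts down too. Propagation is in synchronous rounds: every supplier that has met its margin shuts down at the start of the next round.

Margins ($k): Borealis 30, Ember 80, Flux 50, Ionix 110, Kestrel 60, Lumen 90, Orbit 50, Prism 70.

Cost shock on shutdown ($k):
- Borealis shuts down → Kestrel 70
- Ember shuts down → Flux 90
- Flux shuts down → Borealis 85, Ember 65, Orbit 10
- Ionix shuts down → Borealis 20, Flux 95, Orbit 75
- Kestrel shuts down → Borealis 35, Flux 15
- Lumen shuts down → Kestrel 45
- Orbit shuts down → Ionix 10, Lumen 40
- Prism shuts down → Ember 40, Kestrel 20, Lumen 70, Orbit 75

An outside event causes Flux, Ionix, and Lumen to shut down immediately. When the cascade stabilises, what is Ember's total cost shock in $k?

65

Round 1 — Flux, Ionix, Lumen shut down (initial).
  Borealis: +85+20 → 105 ≥ 30
  Ember: +65 → 65 < 80
  Kestrel: +45 → 45 < 60
  Orbit: +10+75 → 85 ≥ 50
Round 2 — Borealis, Orbit shut down.
  Kestrel: +70 → 115 ≥ 60
Round 3 — Kestrel shuts down.
No further shutdowns.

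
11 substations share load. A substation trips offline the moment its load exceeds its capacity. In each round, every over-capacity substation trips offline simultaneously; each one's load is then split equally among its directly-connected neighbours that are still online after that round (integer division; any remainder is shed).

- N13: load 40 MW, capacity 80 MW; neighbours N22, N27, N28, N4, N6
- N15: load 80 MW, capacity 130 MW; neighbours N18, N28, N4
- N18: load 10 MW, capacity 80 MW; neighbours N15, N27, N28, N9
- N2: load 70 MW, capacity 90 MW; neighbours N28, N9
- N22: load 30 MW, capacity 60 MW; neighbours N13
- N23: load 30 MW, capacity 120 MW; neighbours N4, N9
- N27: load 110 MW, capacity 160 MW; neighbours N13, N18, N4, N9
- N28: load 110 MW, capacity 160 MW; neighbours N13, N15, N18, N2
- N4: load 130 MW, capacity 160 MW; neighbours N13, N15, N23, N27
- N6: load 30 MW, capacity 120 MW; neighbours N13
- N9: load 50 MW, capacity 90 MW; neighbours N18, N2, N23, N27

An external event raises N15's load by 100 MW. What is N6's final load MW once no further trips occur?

109

Round 1 — N15 at 180 > 130. N15 trips offline.
  N15 sheds 180 MW to N18, N28, N4: 60 each.
    N18: 10+60 = 70 ≤ 80
    N28: 110+60 = 170 > 160
    N4: 130+60 = 190 > 160
Round 2 — N28, N4 trip offline.
  N28 sheds 170 MW to N13, N18, N2: 56 each (2 lost).
    N13: 40+56 = 96 > 80
    N18: 70+56 = 126 > 80
    N2: 70+56 = 126 > 90
  N4 sheds 190 MW to N13, N23, N27: 63 each (1 lost).
    N13: 96+63 = 159 > 80
    N23: 30+63 = 93 ≤ 120
    N27: 110+63 = 173 > 160
Round 3 — N13, N18, N2, N27 trip offline.
  N13 sheds 159 MW to N22, N6: 79 each (1 lost).
    N22: 30+79 = 109 > 60
    N6: 30+79 = 109 ≤ 120
  N18 sheds 126 MW to N9: 126 each.
    N9: 50+126 = 176 > 90
  N2 sheds 126 MW to N9: 126 each.
    N9: 176+126 = 302 > 90
  N27 sheds 173 MW to N9: 173 each.
    N9: 302+173 = 475 > 90
Round 4 — N22, N9 trip offline.
  N22 sheds 109 MW: no online neighbours, lost.
  N9 sheds 475 MW to N23: 475 each.
    N23: 93+475 = 568 > 120
Round 5 — N23 trips offline.
  N23 sheds 568 MW: no online neighbours, lost.
No further trips.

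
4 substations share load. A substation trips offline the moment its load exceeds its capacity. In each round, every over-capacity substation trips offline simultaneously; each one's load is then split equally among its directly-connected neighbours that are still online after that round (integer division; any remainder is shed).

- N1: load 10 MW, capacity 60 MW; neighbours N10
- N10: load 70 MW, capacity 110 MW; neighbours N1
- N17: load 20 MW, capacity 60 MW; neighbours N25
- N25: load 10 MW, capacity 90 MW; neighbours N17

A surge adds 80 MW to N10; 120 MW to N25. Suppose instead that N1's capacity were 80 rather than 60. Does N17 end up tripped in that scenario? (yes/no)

yes

With N1's capacity at 80:
Round 1 — N10 at 150 > 110; N25 at 130 > 90. N10, N25 trip offline.
  N10 sheds 150 MW to N1: 150 each.
    N1: 10+150 = 160 > 80
  N25 sheds 130 MW to N17: 130 each.
    N17: 20+130 = 150 > 60
Round 2 — N1, N17 trip offline.
  N1 sheds 160 MW: no online neighbours, lost.
  N17 sheds 150 MW: no online neighbours, lost.
No further trips.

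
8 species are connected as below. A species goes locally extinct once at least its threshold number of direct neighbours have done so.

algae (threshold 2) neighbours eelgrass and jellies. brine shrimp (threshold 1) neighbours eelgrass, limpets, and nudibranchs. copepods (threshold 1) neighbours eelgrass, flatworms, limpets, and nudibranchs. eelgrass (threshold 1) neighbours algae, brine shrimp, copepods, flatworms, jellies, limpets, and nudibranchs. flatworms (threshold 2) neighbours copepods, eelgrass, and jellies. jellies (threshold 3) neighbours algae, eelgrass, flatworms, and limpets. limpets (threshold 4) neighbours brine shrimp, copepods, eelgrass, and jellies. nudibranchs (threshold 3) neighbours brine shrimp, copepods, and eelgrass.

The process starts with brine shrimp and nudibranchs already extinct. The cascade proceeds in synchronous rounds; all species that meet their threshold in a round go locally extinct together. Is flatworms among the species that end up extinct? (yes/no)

Round 1 — brine shrimp, nudibranchs go locally extinct (initial).
Round 2 — checking thresholds:
  copepods: 1 of 4 neighbours ≥ 1, goes locally extinct.
  eelgrass: 2 of 7 neighbours ≥ 1, goes locally extinct.
  limpets: 1 of 4 neighbours < 4, below threshold.
Round 3 — checking thresholds:
  algae: 1 of 2 neighbours < 2, below threshold.
  flatworms: 2 of 3 neighbours ≥ 2, goes locally extinct.
  jellies: 1 of 4 neighbours < 3, below threshold.
  limpets: 3 of 4 neighbours < 4, below threshold.
Round 4 — no new extinctions; cascade stops.

yes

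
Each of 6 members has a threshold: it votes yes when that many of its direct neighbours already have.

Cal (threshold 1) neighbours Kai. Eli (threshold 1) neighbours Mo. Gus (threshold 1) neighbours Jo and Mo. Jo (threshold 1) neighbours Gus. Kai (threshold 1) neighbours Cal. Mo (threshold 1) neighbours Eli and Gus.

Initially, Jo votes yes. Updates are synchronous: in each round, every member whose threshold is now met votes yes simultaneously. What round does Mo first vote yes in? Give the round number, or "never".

Round 1 — Jo votes yes (initial).
Round 2 — checking thresholds:
  Gus: 1 of 2 neighbours ≥ 1, votes yes.
Round 3 — checking thresholds:
  Mo: 1 of 2 neighbours ≥ 1, votes yes.
Round 4 — checking thresholds:
  Eli: 1 of 1 neighbours ≥ 1, votes yes.
Round 5 — no new yes votes; cascade stops.

3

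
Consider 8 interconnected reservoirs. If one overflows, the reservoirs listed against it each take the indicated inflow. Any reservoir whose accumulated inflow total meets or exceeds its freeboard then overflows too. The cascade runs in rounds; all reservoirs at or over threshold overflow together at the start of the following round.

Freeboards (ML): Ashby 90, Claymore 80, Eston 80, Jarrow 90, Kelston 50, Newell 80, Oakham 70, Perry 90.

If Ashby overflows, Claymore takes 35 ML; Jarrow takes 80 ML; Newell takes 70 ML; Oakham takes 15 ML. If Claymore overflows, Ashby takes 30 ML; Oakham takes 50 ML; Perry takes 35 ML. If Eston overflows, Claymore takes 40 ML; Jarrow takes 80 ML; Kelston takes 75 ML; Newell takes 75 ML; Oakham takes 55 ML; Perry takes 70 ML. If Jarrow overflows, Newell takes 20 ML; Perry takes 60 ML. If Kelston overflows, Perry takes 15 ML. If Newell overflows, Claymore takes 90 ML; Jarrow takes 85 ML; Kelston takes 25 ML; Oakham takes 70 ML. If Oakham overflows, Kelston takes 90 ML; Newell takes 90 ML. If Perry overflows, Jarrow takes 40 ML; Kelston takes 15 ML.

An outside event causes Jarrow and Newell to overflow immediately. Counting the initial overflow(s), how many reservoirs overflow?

6

Round 1 — Jarrow, Newell overflow (initial).
  Claymore: +90 → 90 ≥ 80
  Kelston: +25 → 25 < 50
  Oakham: +70 → 70 ≥ 70
  Perry: +60 → 60 < 90
Round 2 — Claymore, Oakham overflow.
  Ashby: +30 → 30 < 90
  Kelston: +90 → 115 ≥ 50
  Perry: +35 → 95 ≥ 90
Round 3 — Kelston, Perry overflow.
No further overflows.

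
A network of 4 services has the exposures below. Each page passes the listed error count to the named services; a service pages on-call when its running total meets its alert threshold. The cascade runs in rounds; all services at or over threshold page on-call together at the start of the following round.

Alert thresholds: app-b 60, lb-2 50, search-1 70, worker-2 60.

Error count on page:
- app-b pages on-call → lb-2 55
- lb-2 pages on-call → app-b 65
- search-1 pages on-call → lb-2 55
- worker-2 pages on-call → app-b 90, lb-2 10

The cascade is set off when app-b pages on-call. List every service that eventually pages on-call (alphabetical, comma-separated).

Round 1 — app-b pages on-call (initial).
  lb-2: +55 → 55 ≥ 50
Round 2 — lb-2 pages on-call.
No further pages.

app-b, lb-2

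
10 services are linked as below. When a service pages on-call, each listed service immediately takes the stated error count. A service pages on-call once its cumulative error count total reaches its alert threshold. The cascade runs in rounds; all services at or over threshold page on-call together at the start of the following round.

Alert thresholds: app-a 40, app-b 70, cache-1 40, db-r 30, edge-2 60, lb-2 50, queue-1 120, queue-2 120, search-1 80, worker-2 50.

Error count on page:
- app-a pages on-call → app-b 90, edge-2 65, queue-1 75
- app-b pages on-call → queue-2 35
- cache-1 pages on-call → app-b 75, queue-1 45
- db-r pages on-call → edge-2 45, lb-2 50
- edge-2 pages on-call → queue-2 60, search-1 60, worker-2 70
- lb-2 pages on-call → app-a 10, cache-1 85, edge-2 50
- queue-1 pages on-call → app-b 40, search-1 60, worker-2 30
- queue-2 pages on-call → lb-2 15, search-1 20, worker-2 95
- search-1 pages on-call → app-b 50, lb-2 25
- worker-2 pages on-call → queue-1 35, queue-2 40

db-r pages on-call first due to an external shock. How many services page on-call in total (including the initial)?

8

Round 1 — db-r pages on-call (initial).
  edge-2: +45 → 45 < 60
  lb-2: +50 → 50 ≥ 50
Round 2 — lb-2 pages on-call.
  app-a: +10 → 10 < 40
  cache-1: +85 → 85 ≥ 40
  edge-2: +50 → 95 ≥ 60
Round 3 — cache-1, edge-2 page on-call.
  app-b: +75 → 75 ≥ 70
  queue-1: +45 → 45 < 120
  queue-2: +60 → 60 < 120
  search-1: +60 → 60 < 80
  worker-2: +70 → 70 ≥ 50
Round 4 — app-b, worker-2 page on-call.
  queue-1: +35 → 80 < 120
  queue-2: +35+40 → 135 ≥ 120
Round 5 — queue-2 pages on-call.
  search-1: +20 → 80 ≥ 80
Round 6 — search-1 pages on-call.
No further pages.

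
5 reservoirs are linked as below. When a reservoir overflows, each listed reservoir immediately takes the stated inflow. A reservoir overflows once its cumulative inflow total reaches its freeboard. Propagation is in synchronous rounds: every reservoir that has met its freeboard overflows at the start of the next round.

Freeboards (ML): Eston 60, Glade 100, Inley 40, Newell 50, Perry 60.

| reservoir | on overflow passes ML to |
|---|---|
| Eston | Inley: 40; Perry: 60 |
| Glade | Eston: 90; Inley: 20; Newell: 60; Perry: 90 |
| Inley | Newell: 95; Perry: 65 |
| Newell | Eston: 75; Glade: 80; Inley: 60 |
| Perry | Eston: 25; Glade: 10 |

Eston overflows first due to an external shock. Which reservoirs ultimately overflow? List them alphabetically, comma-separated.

Eston, Inley, Newell, Perry

Round 1 — Eston overflows (initial).
  Inley: +40 → 40 ≥ 40
  Perry: +60 → 60 ≥ 60
Round 2 — Inley, Perry overflow.
  Glade: +10 → 10 < 100
  Newell: +95 → 95 ≥ 50
Round 3 — Newell overflows.
  Glade: +80 → 90 < 100
No further overflows.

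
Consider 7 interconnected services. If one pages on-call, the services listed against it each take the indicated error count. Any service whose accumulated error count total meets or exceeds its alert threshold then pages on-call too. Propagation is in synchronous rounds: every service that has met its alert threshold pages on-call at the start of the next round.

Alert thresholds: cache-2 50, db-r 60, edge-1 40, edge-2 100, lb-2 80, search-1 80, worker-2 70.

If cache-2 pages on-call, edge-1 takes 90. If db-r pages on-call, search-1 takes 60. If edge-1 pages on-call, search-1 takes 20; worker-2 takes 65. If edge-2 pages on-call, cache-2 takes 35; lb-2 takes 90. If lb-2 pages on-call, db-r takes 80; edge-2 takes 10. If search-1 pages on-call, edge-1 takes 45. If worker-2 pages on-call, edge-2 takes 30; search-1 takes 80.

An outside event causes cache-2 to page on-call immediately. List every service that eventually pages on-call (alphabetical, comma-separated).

cache-2, edge-1

Round 1 — cache-2 pages on-call (initial).
  edge-1: +90 → 90 ≥ 40
Round 2 — edge-1 pages on-call.
  search-1: +20 → 20 < 80
  worker-2: +65 → 65 < 70
No further pages.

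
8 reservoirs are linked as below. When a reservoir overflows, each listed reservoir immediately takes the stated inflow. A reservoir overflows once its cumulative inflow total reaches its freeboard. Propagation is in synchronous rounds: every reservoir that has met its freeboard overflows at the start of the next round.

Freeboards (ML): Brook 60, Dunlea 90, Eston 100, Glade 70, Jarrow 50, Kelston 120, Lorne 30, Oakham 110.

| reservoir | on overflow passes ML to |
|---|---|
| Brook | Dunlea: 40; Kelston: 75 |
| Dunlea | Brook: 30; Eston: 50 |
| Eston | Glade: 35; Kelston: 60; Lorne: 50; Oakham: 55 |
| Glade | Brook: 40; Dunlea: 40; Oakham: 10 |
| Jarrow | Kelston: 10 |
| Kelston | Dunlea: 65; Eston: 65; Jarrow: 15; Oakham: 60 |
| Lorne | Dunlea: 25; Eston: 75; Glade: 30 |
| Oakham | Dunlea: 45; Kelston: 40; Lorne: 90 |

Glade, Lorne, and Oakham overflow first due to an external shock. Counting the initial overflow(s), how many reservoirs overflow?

Round 1 — Glade, Lorne, Oakham overflow (initial).
  Brook: +40 → 40 < 60
  Dunlea: +40+25+45 → 110 ≥ 90
  Eston: +75 → 75 < 100
  Kelston: +40 → 40 < 120
Round 2 — Dunlea overflows.
  Brook: +30 → 70 ≥ 60
  Eston: +50 → 125 ≥ 100
Round 3 — Brook, Eston overflow.
  Kelston: +75+60 → 175 ≥ 120
Round 4 — Kelston overflows.
  Jarrow: +15 → 15 < 50
No further overflows.

7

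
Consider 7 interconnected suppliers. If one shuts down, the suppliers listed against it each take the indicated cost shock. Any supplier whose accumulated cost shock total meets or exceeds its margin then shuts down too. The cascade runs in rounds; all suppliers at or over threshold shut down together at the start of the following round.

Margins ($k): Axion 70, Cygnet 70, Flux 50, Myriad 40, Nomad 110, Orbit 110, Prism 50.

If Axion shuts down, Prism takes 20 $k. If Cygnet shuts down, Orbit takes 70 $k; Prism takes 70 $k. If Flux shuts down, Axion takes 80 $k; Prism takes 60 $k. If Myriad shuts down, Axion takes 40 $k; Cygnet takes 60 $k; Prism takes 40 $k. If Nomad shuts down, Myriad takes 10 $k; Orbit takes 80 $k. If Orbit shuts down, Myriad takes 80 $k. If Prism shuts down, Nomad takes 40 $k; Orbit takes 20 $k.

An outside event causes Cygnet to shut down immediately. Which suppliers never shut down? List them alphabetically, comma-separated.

Round 1 — Cygnet shuts down (initial).
  Orbit: +70 → 70 < 110
  Prism: +70 → 70 ≥ 50
Round 2 — Prism shuts down.
  Nomad: +40 → 40 < 110
  Orbit: +20 → 90 < 110
No further shutdowns.

Axion, Flux, Myriad, Nomad, Orbit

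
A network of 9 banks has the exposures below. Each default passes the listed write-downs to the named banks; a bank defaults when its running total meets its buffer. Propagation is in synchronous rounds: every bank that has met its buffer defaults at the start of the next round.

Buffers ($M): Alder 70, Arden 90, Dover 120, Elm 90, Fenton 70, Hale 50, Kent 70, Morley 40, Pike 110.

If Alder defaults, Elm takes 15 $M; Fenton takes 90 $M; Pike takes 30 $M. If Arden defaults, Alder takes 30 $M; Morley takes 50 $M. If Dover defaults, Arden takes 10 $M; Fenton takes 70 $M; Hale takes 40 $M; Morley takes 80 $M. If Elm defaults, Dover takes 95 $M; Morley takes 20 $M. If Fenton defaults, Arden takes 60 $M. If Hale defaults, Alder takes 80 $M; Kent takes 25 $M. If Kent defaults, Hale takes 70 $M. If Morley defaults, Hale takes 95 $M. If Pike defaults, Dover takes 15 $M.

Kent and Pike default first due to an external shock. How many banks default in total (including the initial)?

Round 1 — Kent, Pike default (initial).
  Dover: +15 → 15 < 120
  Hale: +70 → 70 ≥ 50
Round 2 — Hale defaults.
  Alder: +80 → 80 ≥ 70
Round 3 — Alder defaults.
  Elm: +15 → 15 < 90
  Fenton: +90 → 90 ≥ 70
Round 4 — Fenton defaults.
  Arden: +60 → 60 < 90
No further defaults.

5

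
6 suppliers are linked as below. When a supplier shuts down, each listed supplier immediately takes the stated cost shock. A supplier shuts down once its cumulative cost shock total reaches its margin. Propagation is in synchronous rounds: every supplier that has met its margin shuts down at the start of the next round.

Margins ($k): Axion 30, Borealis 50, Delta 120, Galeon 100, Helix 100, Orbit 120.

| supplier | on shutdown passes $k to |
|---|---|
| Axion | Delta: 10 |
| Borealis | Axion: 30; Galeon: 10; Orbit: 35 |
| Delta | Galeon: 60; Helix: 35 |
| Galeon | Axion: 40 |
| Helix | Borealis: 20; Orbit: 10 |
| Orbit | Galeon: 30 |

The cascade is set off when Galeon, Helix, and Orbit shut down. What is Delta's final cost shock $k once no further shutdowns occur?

Round 1 — Galeon, Helix, Orbit shut down (initial).
  Axion: +40 → 40 ≥ 30
  Borealis: +20 → 20 < 50
Round 2 — Axion shuts down.
  Delta: +10 → 10 < 120
No further shutdowns.

10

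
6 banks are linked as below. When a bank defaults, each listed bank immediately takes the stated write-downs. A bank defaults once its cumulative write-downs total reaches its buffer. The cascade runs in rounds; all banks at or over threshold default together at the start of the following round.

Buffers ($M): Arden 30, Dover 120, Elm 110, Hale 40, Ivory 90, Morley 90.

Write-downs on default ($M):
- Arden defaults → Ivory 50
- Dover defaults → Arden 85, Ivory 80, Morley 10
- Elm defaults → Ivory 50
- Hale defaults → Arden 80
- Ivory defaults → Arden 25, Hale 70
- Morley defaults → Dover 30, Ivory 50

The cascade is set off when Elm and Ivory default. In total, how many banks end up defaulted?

Round 1 — Elm, Ivory default (initial).
  Arden: +25 → 25 < 30
  Hale: +70 → 70 ≥ 40
Round 2 — Hale defaults.
  Arden: +80 → 105 ≥ 30
Round 3 — Arden defaults.
No further defaults.

4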